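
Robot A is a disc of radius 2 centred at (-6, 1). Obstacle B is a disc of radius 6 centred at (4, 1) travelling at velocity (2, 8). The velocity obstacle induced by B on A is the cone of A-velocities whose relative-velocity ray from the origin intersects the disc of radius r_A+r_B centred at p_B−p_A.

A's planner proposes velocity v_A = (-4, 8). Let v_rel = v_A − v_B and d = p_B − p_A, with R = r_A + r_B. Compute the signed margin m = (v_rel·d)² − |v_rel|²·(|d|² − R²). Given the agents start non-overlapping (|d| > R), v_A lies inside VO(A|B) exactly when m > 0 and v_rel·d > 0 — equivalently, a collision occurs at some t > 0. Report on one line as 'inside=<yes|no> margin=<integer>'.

d = (10, 0),  |d|² = 100;  R = 2+6 = 8,  c = 100−8² = 36
v_rel = (-6, 0),  |v_rel|² = 36;  v_rel·d = (-6)·(10) + (0)·(0) = -60
36·t² + 120·t + 36 = 0  ⇒  m = (-60)² − 36·36 = 2304
m = 2304 > 0,  v_rel·d = -60 < 0  ⇒  outside

inside=no margin=2304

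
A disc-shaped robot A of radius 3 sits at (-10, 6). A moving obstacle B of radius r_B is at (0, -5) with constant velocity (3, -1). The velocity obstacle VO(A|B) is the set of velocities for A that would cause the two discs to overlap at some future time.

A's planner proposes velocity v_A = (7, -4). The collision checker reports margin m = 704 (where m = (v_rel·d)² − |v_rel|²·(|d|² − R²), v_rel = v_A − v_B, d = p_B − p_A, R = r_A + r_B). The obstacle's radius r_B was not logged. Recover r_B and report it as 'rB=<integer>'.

m = 704
d = (10, -11);  v_rel = (4, -3),  |v_rel|² = 25
v_rel×d = (4)·(-11) − (-3)·(10) = -14
since m = R²·25 − (-14)²:  R² = (196 + 704) / 25 = 36
R = √36 = 6  ⇒  r_B = 6 − 3 = 3

rB=3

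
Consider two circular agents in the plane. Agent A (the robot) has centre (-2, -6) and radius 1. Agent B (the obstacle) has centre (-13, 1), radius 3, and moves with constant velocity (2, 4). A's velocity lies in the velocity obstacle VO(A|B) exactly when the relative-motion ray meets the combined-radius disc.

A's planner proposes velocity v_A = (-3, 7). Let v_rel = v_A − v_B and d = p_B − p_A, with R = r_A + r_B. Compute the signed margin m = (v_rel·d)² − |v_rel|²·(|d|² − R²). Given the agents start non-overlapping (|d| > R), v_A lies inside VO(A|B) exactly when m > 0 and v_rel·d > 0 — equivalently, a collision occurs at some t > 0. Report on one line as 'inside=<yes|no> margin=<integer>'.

d = (-11, 7),  |d|² = 170;  R = 1+3 = 4,  c = 170−4² = 154
v_rel = (-5, 3),  |v_rel|² = 34;  v_rel·d = (-5)·(-11) + (3)·(7) = 76
34·t² − 152·t + 154 = 0  ⇒  m = 76² − 34·154 = 540
m = 540 > 0,  v_rel·d = 76 > 0  ⇒  inside

inside=yes margin=540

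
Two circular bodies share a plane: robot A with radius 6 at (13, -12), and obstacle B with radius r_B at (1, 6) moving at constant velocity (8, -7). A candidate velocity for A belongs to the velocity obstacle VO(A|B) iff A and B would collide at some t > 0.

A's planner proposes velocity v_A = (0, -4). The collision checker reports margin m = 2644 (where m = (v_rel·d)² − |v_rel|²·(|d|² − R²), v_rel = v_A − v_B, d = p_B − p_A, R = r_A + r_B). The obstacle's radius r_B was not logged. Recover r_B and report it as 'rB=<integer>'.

m = 2644
d = (-12, 18);  v_rel = (-8, 3),  |v_rel|² = 73
v_rel×d = (-8)·(18) − (3)·(-12) = -108
since m = R²·73 − (-108)²:  R² = (11664 + 2644) / 73 = 196
R = √196 = 14  ⇒  r_B = 14 − 6 = 8

rB=8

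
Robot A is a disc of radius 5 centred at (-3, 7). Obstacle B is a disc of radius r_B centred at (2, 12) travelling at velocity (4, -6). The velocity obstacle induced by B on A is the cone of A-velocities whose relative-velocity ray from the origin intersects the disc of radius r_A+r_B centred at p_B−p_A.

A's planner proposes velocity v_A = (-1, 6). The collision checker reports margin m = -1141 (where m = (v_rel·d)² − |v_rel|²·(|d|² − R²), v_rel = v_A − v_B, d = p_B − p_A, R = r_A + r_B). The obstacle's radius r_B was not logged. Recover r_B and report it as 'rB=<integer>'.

m = -1141
d = (5, 5);  v_rel = (-5, 12),  |v_rel|² = 169
v_rel×d = (-5)·(5) − (12)·(5) = -85
since m = R²·169 − (-85)²:  R² = (7225 + -1141) / 169 = 36
R = √36 = 6  ⇒  r_B = 6 − 5 = 1

rB=1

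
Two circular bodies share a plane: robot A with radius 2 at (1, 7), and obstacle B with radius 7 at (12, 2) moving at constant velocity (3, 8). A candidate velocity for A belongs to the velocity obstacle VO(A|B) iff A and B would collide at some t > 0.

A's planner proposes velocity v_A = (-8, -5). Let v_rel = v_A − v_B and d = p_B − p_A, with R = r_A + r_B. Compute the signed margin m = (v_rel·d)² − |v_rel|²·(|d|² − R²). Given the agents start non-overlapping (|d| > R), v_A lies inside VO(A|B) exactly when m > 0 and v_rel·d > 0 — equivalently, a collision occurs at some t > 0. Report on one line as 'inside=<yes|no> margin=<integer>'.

d = (11, -5),  |d|² = 146;  R = 2+7 = 9,  c = 146−9² = 65
v_rel = (-11, -13),  |v_rel|² = 290;  v_rel·d = (-11)·(11) + (-13)·(-5) = -56
290·t² + 112·t + 65 = 0  ⇒  m = (-56)² − 290·65 = -15714
m = -15714 < 0,  v_rel·d = -56 < 0  ⇒  outside

inside=no margin=-15714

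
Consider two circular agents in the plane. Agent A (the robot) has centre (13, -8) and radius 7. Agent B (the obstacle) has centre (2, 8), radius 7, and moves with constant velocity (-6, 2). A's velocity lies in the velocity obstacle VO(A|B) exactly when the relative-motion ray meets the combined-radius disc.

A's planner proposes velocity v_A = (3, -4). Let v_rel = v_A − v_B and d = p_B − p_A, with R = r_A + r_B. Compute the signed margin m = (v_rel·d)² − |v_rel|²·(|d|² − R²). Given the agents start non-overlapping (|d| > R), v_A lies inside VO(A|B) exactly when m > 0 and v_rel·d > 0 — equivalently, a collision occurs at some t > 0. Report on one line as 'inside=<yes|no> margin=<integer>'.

d = (-11, 16),  |d|² = 377;  R = 7+7 = 14,  c = 377−14² = 181
v_rel = (9, -6),  |v_rel|² = 117;  v_rel·d = (9)·(-11) + (-6)·(16) = -195
117·t² + 390·t + 181 = 0  ⇒  m = (-195)² − 117·181 = 16848
m = 16848 > 0,  v_rel·d = -195 < 0  ⇒  outside

inside=no margin=16848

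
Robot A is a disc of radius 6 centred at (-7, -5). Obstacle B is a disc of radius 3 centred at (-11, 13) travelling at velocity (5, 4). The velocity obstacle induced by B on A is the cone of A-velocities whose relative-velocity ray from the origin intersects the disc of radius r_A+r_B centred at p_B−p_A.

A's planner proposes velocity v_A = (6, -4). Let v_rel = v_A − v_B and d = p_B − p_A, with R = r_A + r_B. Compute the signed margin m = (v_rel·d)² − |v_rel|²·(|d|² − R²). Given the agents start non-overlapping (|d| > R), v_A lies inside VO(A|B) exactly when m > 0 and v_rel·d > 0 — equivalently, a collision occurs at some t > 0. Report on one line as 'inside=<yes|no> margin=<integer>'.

d = (-4, 18),  |d|² = 340;  R = 6+3 = 9,  c = 340−9² = 259
v_rel = (1, -8),  |v_rel|² = 65;  v_rel·d = (1)·(-4) + (-8)·(18) = -148
65·t² + 296·t + 259 = 0  ⇒  m = (-148)² − 65·259 = 5069
m = 5069 > 0,  v_rel·d = -148 < 0  ⇒  outside

inside=no margin=5069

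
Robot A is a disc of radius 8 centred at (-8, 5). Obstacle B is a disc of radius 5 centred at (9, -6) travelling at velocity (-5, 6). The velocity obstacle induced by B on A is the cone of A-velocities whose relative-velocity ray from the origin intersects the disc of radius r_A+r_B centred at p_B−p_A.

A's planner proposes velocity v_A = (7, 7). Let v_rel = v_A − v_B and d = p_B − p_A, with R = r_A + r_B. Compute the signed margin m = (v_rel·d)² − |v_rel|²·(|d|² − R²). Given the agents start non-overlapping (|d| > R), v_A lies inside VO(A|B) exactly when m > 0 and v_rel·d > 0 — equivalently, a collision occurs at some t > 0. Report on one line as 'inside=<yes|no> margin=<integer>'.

d = (17, -11),  |d|² = 410;  R = 8+5 = 13,  c = 410−13² = 241
v_rel = (12, 1),  |v_rel|² = 145;  v_rel·d = (12)·(17) + (1)·(-11) = 193
145·t² − 386·t + 241 = 0  ⇒  m = 193² − 145·241 = 2304
m = 2304 > 0,  v_rel·d = 193 > 0  ⇒  inside

inside=yes margin=2304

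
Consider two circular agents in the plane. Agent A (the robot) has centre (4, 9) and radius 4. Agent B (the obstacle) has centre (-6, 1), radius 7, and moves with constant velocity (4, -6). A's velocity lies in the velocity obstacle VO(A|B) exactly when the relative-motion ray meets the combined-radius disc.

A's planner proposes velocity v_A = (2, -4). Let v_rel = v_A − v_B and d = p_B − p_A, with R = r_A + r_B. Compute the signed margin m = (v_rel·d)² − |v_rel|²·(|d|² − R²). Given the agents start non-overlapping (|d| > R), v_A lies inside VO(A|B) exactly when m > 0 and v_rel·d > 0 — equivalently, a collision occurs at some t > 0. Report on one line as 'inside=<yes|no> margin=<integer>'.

d = (-10, -8),  |d|² = 164;  R = 4+7 = 11,  c = 164−11² = 43
v_rel = (-2, 2),  |v_rel|² = 8;  v_rel·d = (-2)·(-10) + (2)·(-8) = 4
8·t² − 8·t + 43 = 0  ⇒  m = 4² − 8·43 = -328
m = -328 < 0,  v_rel·d = 4 > 0  ⇒  outside

inside=no margin=-328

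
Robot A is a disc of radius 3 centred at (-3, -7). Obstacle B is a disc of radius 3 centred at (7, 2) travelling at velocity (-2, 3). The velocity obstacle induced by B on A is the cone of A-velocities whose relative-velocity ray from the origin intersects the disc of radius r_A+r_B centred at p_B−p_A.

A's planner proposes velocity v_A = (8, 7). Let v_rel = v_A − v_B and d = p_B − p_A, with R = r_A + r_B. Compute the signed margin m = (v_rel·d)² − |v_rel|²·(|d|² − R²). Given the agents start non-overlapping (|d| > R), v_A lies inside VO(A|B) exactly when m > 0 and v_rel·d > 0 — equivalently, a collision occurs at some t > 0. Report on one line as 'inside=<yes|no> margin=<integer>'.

d = (10, 9),  |d|² = 181;  R = 3+3 = 6,  c = 181−6² = 145
v_rel = (10, 4),  |v_rel|² = 116;  v_rel·d = (10)·(10) + (4)·(9) = 136
116·t² − 272·t + 145 = 0  ⇒  m = 136² − 116·145 = 1676
m = 1676 > 0,  v_rel·d = 136 > 0  ⇒  inside

inside=yes margin=1676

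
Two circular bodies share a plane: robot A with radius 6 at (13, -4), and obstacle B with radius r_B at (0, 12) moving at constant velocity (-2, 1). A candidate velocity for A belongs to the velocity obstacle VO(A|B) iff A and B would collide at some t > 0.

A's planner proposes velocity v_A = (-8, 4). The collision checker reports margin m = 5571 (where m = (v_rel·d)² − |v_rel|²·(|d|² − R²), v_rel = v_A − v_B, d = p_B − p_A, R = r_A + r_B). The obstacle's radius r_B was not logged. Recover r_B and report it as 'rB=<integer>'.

m = 5571
d = (-13, 16);  v_rel = (-6, 3),  |v_rel|² = 45
v_rel×d = (-6)·(16) − (3)·(-13) = -57
since m = R²·45 − (-57)²:  R² = (3249 + 5571) / 45 = 196
R = √196 = 14  ⇒  r_B = 14 − 6 = 8

rB=8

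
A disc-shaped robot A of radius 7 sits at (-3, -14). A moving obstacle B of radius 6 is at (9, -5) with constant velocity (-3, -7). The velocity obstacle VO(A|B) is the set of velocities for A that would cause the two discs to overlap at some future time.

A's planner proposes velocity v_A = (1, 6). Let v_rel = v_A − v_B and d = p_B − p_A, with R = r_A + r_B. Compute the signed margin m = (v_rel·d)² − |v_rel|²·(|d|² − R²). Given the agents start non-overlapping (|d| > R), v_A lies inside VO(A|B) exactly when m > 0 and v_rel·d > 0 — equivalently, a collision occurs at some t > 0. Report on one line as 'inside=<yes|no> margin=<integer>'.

d = (12, 9),  |d|² = 225;  R = 7+6 = 13,  c = 225−13² = 56
v_rel = (4, 13),  |v_rel|² = 185;  v_rel·d = (4)·(12) + (13)·(9) = 165
185·t² − 330·t + 56 = 0  ⇒  m = 165² − 185·56 = 16865
m = 16865 > 0,  v_rel·d = 165 > 0  ⇒  inside

inside=yes margin=16865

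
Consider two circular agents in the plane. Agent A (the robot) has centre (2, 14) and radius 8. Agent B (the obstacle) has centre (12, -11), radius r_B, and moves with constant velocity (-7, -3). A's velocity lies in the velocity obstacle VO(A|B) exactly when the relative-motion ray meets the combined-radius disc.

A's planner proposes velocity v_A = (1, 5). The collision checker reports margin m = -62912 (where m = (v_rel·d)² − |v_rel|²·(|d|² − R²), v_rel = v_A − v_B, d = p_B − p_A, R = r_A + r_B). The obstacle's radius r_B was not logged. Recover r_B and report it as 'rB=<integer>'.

m = -62912
d = (10, -25);  v_rel = (8, 8),  |v_rel|² = 128
v_rel×d = (8)·(-25) − (8)·(10) = -280
since m = R²·128 − (-280)²:  R² = (78400 + -62912) / 128 = 121
R = √121 = 11  ⇒  r_B = 11 − 8 = 3

rB=3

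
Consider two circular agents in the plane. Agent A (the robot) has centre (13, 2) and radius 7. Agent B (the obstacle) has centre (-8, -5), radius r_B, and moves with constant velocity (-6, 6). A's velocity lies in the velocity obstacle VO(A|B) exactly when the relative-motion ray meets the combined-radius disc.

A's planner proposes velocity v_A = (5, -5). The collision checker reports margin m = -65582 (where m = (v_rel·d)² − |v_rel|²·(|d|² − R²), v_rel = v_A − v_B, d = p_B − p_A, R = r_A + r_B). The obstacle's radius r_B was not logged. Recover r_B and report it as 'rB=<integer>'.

m = -65582
d = (-21, -7);  v_rel = (11, -11),  |v_rel|² = 242
v_rel×d = (11)·(-7) − (-11)·(-21) = -308
since m = R²·242 − (-308)²:  R² = (94864 + -65582) / 242 = 121
R = √121 = 11  ⇒  r_B = 11 − 7 = 4

rB=4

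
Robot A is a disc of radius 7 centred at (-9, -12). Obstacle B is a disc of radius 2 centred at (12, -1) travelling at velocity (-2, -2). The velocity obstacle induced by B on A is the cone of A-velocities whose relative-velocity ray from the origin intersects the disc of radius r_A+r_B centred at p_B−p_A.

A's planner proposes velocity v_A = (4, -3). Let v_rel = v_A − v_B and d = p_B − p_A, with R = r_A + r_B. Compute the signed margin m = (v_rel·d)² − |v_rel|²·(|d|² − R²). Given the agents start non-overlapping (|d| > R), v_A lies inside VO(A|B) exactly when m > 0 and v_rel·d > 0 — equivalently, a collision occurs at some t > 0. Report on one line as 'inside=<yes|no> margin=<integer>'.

d = (21, 11),  |d|² = 562;  R = 7+2 = 9,  c = 562−9² = 481
v_rel = (6, -1),  |v_rel|² = 37;  v_rel·d = (6)·(21) + (-1)·(11) = 115
37·t² − 230·t + 481 = 0  ⇒  m = 115² − 37·481 = -4572
m = -4572 < 0,  v_rel·d = 115 > 0  ⇒  outside

inside=no margin=-4572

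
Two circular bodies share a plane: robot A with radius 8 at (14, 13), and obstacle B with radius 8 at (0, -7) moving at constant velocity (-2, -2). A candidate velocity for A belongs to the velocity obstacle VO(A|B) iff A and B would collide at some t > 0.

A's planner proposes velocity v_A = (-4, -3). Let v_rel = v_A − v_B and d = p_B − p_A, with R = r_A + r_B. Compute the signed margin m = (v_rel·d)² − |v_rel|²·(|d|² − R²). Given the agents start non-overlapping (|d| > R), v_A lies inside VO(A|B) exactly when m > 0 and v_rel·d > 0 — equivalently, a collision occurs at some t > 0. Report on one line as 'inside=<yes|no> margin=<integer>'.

d = (-14, -20),  |d|² = 596;  R = 8+8 = 16,  c = 596−16² = 340
v_rel = (-2, -1),  |v_rel|² = 5;  v_rel·d = (-2)·(-14) + (-1)·(-20) = 48
5·t² − 96·t + 340 = 0  ⇒  m = 48² − 5·340 = 604
m = 604 > 0,  v_rel·d = 48 > 0  ⇒  inside

inside=yes margin=604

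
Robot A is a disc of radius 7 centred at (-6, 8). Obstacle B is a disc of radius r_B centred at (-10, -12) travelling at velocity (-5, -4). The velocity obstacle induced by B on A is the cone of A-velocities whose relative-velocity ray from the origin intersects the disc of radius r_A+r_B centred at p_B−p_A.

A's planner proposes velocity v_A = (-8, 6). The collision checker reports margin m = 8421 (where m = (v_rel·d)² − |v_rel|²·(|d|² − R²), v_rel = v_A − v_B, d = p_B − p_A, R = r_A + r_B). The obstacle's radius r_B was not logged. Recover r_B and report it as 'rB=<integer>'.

m = 8421
d = (-4, -20);  v_rel = (-3, 10),  |v_rel|² = 109
v_rel×d = (-3)·(-20) − (10)·(-4) = 100
since m = R²·109 − 100²:  R² = (10000 + 8421) / 109 = 169
R = √169 = 13  ⇒  r_B = 13 − 7 = 6

rB=6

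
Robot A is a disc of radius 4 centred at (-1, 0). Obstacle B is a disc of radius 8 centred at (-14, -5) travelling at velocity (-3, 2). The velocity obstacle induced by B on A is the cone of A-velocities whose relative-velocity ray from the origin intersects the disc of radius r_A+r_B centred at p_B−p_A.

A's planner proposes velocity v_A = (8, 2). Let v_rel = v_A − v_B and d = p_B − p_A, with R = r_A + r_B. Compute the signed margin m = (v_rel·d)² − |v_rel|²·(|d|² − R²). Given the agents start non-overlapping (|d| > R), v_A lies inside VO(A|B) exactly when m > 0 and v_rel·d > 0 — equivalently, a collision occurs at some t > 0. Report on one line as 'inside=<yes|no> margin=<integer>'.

d = (-13, -5),  |d|² = 194;  R = 4+8 = 12,  c = 194−12² = 50
v_rel = (11, 0),  |v_rel|² = 121;  v_rel·d = (11)·(-13) + (0)·(-5) = -143
121·t² + 286·t + 50 = 0  ⇒  m = (-143)² − 121·50 = 14399
m = 14399 > 0,  v_rel·d = -143 < 0  ⇒  outside

inside=no margin=14399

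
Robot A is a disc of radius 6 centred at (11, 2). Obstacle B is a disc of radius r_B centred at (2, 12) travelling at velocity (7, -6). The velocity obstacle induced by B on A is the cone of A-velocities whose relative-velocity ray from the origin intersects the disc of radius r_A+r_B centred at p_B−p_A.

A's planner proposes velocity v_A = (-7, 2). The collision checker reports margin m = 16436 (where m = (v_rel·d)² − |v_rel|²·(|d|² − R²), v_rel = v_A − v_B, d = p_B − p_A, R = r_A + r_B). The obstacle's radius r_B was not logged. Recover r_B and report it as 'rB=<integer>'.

m = 16436
d = (-9, 10);  v_rel = (-14, 8),  |v_rel|² = 260
v_rel×d = (-14)·(10) − (8)·(-9) = -68
since m = R²·260 − (-68)²:  R² = (4624 + 16436) / 260 = 81
R = √81 = 9  ⇒  r_B = 9 − 6 = 3

rB=3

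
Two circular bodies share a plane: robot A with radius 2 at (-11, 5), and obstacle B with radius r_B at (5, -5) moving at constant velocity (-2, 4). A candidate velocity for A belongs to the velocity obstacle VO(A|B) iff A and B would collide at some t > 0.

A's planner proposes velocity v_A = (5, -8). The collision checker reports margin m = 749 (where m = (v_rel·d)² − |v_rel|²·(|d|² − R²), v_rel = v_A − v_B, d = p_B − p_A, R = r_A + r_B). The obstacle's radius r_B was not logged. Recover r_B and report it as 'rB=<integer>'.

m = 749
d = (16, -10);  v_rel = (7, -12),  |v_rel|² = 193
v_rel×d = (7)·(-10) − (-12)·(16) = 122
since m = R²·193 − 122²:  R² = (14884 + 749) / 193 = 81
R = √81 = 9  ⇒  r_B = 9 − 2 = 7

rB=7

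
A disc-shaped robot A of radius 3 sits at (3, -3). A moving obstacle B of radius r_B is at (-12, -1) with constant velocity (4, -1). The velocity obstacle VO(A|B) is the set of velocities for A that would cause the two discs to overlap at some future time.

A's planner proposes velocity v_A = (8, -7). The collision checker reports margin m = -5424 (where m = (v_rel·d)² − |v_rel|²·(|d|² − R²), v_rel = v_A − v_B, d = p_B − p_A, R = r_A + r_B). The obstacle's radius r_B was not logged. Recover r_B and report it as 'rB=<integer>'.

m = -5424
d = (-15, 2);  v_rel = (4, -6),  |v_rel|² = 52
v_rel×d = (4)·(2) − (-6)·(-15) = -82
since m = R²·52 − (-82)²:  R² = (6724 + -5424) / 52 = 25
R = √25 = 5  ⇒  r_B = 5 − 3 = 2

rB=2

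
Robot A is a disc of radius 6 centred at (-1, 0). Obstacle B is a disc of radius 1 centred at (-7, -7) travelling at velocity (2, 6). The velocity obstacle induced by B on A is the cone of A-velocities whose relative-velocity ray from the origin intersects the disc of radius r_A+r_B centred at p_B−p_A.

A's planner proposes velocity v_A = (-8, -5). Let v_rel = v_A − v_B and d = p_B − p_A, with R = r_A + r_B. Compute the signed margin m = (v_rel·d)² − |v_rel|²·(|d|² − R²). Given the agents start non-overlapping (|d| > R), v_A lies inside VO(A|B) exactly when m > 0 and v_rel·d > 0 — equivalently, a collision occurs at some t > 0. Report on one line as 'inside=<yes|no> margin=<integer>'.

d = (-6, -7),  |d|² = 85;  R = 6+1 = 7,  c = 85−7² = 36
v_rel = (-10, -11),  |v_rel|² = 221;  v_rel·d = (-10)·(-6) + (-11)·(-7) = 137
221·t² − 274·t + 36 = 0  ⇒  m = 137² − 221·36 = 10813
m = 10813 > 0,  v_rel·d = 137 > 0  ⇒  inside

inside=yes margin=10813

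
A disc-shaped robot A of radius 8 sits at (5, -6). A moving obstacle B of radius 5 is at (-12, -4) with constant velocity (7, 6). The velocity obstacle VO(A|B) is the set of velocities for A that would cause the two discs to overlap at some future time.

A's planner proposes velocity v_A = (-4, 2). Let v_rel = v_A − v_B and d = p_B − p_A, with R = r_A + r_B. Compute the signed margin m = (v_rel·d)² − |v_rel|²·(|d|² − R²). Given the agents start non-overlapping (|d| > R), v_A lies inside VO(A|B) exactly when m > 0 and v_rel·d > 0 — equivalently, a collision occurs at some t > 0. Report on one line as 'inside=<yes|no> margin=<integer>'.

d = (-17, 2),  |d|² = 293;  R = 8+5 = 13,  c = 293−13² = 124
v_rel = (-11, -4),  |v_rel|² = 137;  v_rel·d = (-11)·(-17) + (-4)·(2) = 179
137·t² − 358·t + 124 = 0  ⇒  m = 179² − 137·124 = 15053
m = 15053 > 0,  v_rel·d = 179 > 0  ⇒  inside

inside=yes margin=15053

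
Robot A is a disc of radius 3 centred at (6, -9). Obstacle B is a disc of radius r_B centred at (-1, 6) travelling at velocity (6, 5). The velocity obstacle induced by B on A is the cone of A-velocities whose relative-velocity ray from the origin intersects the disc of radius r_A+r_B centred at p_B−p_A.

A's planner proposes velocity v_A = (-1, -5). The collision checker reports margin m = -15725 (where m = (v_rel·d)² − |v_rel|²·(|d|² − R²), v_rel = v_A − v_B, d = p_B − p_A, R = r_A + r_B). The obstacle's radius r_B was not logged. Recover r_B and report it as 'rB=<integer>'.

m = -15725
d = (-7, 15);  v_rel = (-7, -10),  |v_rel|² = 149
v_rel×d = (-7)·(15) − (-10)·(-7) = -175
since m = R²·149 − (-175)²:  R² = (30625 + -15725) / 149 = 100
R = √100 = 10  ⇒  r_B = 10 − 3 = 7

rB=7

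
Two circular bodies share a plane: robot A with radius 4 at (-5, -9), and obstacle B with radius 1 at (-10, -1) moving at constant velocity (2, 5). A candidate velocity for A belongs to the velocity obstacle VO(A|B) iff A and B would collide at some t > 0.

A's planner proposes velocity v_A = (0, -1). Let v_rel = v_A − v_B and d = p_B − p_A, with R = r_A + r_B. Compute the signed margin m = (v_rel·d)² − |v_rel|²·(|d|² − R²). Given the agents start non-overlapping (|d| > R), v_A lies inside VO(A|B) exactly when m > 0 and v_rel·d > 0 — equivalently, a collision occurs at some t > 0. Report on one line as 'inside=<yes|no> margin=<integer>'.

d = (-5, 8),  |d|² = 89;  R = 4+1 = 5,  c = 89−5² = 64
v_rel = (-2, -6),  |v_rel|² = 40;  v_rel·d = (-2)·(-5) + (-6)·(8) = -38
40·t² + 76·t + 64 = 0  ⇒  m = (-38)² − 40·64 = -1116
m = -1116 < 0,  v_rel·d = -38 < 0  ⇒  outside

inside=no margin=-1116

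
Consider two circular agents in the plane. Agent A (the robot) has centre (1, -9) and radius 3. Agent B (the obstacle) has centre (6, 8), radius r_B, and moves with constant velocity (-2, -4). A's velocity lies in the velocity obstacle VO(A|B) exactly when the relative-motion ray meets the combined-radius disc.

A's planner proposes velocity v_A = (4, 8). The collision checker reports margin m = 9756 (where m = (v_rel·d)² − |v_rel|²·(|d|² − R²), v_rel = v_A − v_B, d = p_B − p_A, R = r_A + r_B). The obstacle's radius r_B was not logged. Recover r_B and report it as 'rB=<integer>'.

m = 9756
d = (5, 17);  v_rel = (6, 12),  |v_rel|² = 180
v_rel×d = (6)·(17) − (12)·(5) = 42
since m = R²·180 − 42²:  R² = (1764 + 9756) / 180 = 64
R = √64 = 8  ⇒  r_B = 8 − 3 = 5

rB=5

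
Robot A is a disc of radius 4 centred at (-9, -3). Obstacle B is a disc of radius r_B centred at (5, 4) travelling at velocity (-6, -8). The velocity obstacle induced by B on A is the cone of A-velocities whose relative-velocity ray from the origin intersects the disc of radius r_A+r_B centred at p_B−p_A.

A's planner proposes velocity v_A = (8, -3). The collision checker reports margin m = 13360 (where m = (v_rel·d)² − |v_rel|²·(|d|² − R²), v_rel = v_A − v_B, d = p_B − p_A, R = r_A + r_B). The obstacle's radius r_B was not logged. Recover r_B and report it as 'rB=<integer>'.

m = 13360
d = (14, 7);  v_rel = (14, 5),  |v_rel|² = 221
v_rel×d = (14)·(7) − (5)·(14) = 28
since m = R²·221 − 28²:  R² = (784 + 13360) / 221 = 64
R = √64 = 8  ⇒  r_B = 8 − 4 = 4

rB=4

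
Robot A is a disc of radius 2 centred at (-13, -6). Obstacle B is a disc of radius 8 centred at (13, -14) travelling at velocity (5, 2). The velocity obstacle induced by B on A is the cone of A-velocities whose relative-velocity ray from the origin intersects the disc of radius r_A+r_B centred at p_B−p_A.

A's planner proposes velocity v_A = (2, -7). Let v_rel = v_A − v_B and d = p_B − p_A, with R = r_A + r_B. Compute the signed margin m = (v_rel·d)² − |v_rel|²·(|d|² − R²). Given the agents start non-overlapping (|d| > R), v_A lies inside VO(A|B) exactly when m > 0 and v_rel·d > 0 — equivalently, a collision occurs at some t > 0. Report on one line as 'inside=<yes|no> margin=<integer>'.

d = (26, -8),  |d|² = 740;  R = 2+8 = 10,  c = 740−10² = 640
v_rel = (-3, -9),  |v_rel|² = 90;  v_rel·d = (-3)·(26) + (-9)·(-8) = -6
90·t² + 12·t + 640 = 0  ⇒  m = (-6)² − 90·640 = -57564
m = -57564 < 0,  v_rel·d = -6 < 0  ⇒  outside

inside=no margin=-57564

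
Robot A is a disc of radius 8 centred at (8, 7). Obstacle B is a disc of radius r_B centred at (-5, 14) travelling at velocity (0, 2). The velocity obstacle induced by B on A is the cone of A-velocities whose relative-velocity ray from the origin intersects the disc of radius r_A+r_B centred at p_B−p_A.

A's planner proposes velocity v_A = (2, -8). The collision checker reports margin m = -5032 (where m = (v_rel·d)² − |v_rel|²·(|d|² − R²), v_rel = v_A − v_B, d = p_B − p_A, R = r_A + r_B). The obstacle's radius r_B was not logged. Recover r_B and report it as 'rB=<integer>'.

m = -5032
d = (-13, 7);  v_rel = (2, -10),  |v_rel|² = 104
v_rel×d = (2)·(7) − (-10)·(-13) = -116
since m = R²·104 − (-116)²:  R² = (13456 + -5032) / 104 = 81
R = √81 = 9  ⇒  r_B = 9 − 8 = 1

rB=1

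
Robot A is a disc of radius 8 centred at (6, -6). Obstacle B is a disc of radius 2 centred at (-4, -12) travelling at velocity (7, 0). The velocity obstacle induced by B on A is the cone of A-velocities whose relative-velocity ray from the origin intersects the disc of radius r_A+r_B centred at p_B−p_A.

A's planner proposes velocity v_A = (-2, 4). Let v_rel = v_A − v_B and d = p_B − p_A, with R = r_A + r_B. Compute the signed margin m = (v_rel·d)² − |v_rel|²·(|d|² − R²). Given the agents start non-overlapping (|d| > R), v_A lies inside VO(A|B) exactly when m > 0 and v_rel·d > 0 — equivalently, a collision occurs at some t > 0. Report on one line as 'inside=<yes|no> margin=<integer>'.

d = (-10, -6),  |d|² = 136;  R = 8+2 = 10,  c = 136−10² = 36
v_rel = (-9, 4),  |v_rel|² = 97;  v_rel·d = (-9)·(-10) + (4)·(-6) = 66
97·t² − 132·t + 36 = 0  ⇒  m = 66² − 97·36 = 864
m = 864 > 0,  v_rel·d = 66 > 0  ⇒  inside

inside=yes margin=864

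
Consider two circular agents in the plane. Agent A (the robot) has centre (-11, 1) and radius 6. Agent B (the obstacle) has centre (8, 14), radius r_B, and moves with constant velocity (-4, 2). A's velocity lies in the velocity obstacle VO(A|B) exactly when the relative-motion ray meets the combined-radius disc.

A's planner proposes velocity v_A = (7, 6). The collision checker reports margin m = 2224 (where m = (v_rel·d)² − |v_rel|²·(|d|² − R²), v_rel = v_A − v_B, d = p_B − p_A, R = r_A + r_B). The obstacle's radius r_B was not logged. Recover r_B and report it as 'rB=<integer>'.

m = 2224
d = (19, 13);  v_rel = (11, 4),  |v_rel|² = 137
v_rel×d = (11)·(13) − (4)·(19) = 67
since m = R²·137 − 67²:  R² = (4489 + 2224) / 137 = 49
R = √49 = 7  ⇒  r_B = 7 − 6 = 1

rB=1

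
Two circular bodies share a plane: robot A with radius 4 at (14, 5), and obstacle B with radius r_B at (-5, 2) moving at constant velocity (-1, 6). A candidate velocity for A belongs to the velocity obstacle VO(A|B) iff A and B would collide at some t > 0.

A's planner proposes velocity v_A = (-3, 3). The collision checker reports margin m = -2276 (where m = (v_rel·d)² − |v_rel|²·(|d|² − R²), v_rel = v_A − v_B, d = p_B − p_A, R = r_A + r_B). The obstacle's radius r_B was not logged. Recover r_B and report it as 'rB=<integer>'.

m = -2276
d = (-19, -3);  v_rel = (-2, -3),  |v_rel|² = 13
v_rel×d = (-2)·(-3) − (-3)·(-19) = -51
since m = R²·13 − (-51)²:  R² = (2601 + -2276) / 13 = 25
R = √25 = 5  ⇒  r_B = 5 − 4 = 1

rB=1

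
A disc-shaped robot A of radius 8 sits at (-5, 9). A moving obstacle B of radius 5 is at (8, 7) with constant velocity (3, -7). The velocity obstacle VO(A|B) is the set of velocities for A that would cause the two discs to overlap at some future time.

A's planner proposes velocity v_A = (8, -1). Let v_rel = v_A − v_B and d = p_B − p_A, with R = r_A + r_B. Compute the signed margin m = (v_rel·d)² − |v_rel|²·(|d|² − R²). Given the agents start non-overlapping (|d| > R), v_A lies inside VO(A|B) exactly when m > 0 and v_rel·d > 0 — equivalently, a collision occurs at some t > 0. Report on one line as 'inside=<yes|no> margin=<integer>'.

d = (13, -2),  |d|² = 173;  R = 8+5 = 13,  c = 173−13² = 4
v_rel = (5, 6),  |v_rel|² = 61;  v_rel·d = (5)·(13) + (6)·(-2) = 53
61·t² − 106·t + 4 = 0  ⇒  m = 53² − 61·4 = 2565
m = 2565 > 0,  v_rel·d = 53 > 0  ⇒  inside

inside=yes margin=2565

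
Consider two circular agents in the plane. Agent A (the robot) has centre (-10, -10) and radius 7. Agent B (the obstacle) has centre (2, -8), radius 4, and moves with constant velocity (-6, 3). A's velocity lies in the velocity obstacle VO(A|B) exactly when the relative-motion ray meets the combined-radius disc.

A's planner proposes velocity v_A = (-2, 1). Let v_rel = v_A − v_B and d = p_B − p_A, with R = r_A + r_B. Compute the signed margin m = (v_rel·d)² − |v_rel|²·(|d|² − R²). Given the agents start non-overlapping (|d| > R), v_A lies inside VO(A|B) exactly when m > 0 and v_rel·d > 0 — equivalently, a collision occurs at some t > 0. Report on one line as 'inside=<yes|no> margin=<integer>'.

d = (12, 2),  |d|² = 148;  R = 7+4 = 11,  c = 148−11² = 27
v_rel = (4, -2),  |v_rel|² = 20;  v_rel·d = (4)·(12) + (-2)·(2) = 44
20·t² − 88·t + 27 = 0  ⇒  m = 44² − 20·27 = 1396
m = 1396 > 0,  v_rel·d = 44 > 0  ⇒  inside

inside=yes margin=1396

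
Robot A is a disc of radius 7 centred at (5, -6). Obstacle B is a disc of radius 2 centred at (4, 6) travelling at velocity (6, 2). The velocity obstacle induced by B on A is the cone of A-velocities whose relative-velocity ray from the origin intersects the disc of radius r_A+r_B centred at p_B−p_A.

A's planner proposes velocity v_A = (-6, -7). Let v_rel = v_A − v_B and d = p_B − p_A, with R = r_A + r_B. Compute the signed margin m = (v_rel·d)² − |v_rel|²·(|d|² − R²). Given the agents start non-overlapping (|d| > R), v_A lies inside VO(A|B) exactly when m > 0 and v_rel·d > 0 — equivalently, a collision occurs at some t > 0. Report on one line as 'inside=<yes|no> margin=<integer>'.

d = (-1, 12),  |d|² = 145;  R = 7+2 = 9,  c = 145−9² = 64
v_rel = (-12, -9),  |v_rel|² = 225;  v_rel·d = (-12)·(-1) + (-9)·(12) = -96
225·t² + 192·t + 64 = 0  ⇒  m = (-96)² − 225·64 = -5184
m = -5184 < 0,  v_rel·d = -96 < 0  ⇒  outside

inside=no margin=-5184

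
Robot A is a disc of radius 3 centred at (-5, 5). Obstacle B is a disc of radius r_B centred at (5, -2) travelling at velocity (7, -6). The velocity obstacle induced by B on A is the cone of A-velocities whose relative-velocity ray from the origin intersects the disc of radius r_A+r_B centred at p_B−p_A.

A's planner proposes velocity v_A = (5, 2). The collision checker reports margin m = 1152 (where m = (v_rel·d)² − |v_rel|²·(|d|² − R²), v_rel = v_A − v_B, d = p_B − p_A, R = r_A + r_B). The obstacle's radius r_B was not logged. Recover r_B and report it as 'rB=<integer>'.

m = 1152
d = (10, -7);  v_rel = (-2, 8),  |v_rel|² = 68
v_rel×d = (-2)·(-7) − (8)·(10) = -66
since m = R²·68 − (-66)²:  R² = (4356 + 1152) / 68 = 81
R = √81 = 9  ⇒  r_B = 9 − 3 = 6

rB=6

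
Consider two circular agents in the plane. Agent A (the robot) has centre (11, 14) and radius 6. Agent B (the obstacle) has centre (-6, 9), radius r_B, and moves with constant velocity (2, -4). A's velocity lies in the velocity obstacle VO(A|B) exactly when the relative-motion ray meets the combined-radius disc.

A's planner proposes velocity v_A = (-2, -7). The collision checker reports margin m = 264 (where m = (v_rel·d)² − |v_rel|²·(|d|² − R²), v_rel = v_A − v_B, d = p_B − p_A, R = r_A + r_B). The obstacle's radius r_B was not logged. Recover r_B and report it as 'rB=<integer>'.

m = 264
d = (-17, -5);  v_rel = (-4, -3),  |v_rel|² = 25
v_rel×d = (-4)·(-5) − (-3)·(-17) = -31
since m = R²·25 − (-31)²:  R² = (961 + 264) / 25 = 49
R = √49 = 7  ⇒  r_B = 7 − 6 = 1

rB=1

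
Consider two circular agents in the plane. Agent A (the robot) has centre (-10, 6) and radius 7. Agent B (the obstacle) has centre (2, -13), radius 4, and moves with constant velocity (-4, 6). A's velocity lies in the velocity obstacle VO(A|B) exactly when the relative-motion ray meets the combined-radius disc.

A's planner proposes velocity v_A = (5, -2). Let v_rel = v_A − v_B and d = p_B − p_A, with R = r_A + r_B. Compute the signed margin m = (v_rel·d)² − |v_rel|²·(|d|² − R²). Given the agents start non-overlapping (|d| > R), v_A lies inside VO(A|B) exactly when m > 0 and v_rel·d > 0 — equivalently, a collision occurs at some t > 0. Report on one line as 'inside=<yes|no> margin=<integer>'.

d = (12, -19),  |d|² = 505;  R = 7+4 = 11,  c = 505−11² = 384
v_rel = (9, -8),  |v_rel|² = 145;  v_rel·d = (9)·(12) + (-8)·(-19) = 260
145·t² − 520·t + 384 = 0  ⇒  m = 260² − 145·384 = 11920
m = 11920 > 0,  v_rel·d = 260 > 0  ⇒  inside

inside=yes margin=11920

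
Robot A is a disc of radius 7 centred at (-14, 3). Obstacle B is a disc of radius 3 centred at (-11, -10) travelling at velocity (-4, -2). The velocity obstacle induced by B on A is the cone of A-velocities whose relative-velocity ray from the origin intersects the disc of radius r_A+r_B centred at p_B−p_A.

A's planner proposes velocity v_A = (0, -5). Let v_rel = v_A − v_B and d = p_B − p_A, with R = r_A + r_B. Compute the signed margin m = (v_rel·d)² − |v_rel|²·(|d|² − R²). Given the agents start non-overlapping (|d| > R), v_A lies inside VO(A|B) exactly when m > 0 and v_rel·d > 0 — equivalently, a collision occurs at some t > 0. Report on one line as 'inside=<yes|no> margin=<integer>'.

d = (3, -13),  |d|² = 178;  R = 7+3 = 10,  c = 178−10² = 78
v_rel = (4, -3),  |v_rel|² = 25;  v_rel·d = (4)·(3) + (-3)·(-13) = 51
25·t² − 102·t + 78 = 0  ⇒  m = 51² − 25·78 = 651
m = 651 > 0,  v_rel·d = 51 > 0  ⇒  inside

inside=yes margin=651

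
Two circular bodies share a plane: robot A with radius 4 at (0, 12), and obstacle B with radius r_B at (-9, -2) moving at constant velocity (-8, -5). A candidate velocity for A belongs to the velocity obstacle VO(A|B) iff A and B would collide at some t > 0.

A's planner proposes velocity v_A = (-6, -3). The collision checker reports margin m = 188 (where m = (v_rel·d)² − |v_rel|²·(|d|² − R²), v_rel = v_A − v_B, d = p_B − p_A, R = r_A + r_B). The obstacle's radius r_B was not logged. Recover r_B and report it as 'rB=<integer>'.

m = 188
d = (-9, -14);  v_rel = (2, 2),  |v_rel|² = 8
v_rel×d = (2)·(-14) − (2)·(-9) = -10
since m = R²·8 − (-10)²:  R² = (100 + 188) / 8 = 36
R = √36 = 6  ⇒  r_B = 6 − 4 = 2

rB=2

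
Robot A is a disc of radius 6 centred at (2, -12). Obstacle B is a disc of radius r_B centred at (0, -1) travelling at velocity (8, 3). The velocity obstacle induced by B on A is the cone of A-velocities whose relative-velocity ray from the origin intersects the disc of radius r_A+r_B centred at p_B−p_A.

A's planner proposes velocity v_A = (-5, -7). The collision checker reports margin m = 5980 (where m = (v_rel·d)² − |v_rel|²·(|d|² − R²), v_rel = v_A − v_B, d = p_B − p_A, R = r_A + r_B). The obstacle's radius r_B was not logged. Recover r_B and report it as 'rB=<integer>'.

m = 5980
d = (-2, 11);  v_rel = (-13, -10),  |v_rel|² = 269
v_rel×d = (-13)·(11) − (-10)·(-2) = -163
since m = R²·269 − (-163)²:  R² = (26569 + 5980) / 269 = 121
R = √121 = 11  ⇒  r_B = 11 − 6 = 5

rB=5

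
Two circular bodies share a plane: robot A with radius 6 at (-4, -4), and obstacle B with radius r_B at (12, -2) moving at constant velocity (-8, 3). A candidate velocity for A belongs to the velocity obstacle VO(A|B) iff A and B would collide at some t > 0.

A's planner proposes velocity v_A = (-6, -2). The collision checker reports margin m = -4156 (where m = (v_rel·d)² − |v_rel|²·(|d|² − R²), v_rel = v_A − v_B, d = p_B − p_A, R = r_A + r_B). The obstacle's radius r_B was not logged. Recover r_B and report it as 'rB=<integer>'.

m = -4156
d = (16, 2);  v_rel = (2, -5),  |v_rel|² = 29
v_rel×d = (2)·(2) − (-5)·(16) = 84
since m = R²·29 − 84²:  R² = (7056 + -4156) / 29 = 100
R = √100 = 10  ⇒  r_B = 10 − 6 = 4

rB=4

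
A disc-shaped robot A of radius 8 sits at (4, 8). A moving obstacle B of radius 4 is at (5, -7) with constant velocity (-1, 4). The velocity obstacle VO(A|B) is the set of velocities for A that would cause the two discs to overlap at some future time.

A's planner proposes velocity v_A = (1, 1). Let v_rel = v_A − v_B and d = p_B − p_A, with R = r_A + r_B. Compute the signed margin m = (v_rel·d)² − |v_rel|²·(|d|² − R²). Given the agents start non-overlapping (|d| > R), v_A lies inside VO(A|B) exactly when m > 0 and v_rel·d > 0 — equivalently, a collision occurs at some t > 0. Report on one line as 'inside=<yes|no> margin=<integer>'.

d = (1, -15),  |d|² = 226;  R = 8+4 = 12,  c = 226−12² = 82
v_rel = (2, -3),  |v_rel|² = 13;  v_rel·d = (2)·(1) + (-3)·(-15) = 47
13·t² − 94·t + 82 = 0  ⇒  m = 47² − 13·82 = 1143
m = 1143 > 0,  v_rel·d = 47 > 0  ⇒  inside

inside=yes margin=1143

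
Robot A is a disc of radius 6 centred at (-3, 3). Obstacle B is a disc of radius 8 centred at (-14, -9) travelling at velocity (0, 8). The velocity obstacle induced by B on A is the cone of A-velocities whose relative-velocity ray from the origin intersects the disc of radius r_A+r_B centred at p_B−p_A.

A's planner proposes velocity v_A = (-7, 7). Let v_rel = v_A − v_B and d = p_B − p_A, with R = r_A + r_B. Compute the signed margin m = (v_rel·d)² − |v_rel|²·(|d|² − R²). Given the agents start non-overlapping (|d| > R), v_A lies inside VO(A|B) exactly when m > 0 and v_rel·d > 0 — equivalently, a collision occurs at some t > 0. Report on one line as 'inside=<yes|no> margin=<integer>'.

d = (-11, -12),  |d|² = 265;  R = 6+8 = 14,  c = 265−14² = 69
v_rel = (-7, -1),  |v_rel|² = 50;  v_rel·d = (-7)·(-11) + (-1)·(-12) = 89
50·t² − 178·t + 69 = 0  ⇒  m = 89² − 50·69 = 4471
m = 4471 > 0,  v_rel·d = 89 > 0  ⇒  inside

inside=yes margin=4471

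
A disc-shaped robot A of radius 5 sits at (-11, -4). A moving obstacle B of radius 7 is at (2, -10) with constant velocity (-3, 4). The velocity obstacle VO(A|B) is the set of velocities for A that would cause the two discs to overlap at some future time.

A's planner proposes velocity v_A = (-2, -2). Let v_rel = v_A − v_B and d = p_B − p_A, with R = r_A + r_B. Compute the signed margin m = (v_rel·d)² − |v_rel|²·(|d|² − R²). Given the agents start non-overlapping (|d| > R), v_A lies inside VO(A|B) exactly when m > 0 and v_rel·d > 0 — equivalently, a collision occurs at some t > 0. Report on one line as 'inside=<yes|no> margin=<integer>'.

d = (13, -6),  |d|² = 205;  R = 5+7 = 12,  c = 205−12² = 61
v_rel = (1, -6),  |v_rel|² = 37;  v_rel·d = (1)·(13) + (-6)·(-6) = 49
37·t² − 98·t + 61 = 0  ⇒  m = 49² − 37·61 = 144
m = 144 > 0,  v_rel·d = 49 > 0  ⇒  inside

inside=yes margin=144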